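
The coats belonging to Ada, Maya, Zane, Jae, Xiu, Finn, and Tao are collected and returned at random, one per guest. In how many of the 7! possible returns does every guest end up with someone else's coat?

1854

Let Aᵢ be the assignments in which guest i gets their own coat. We want the size of the complement of A₁∪…∪A_7.
By inclusion–exclusion this is Σ_{j=0}^{7} (−1)^j C(7,j)·(7−j)!.
Computing: 5040 − 5040 + 2520 − 840 + 210 − 42 + 7 − 1 = 1854.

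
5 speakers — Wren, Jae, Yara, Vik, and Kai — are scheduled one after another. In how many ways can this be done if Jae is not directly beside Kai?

72

Of the 5! = 120 arrangements, those with Jae and Kai adjacent number 2 × 4! = 48 (treat the pair as a block with 2 internal orders).
Complementary counting: 120 − 48 = 72.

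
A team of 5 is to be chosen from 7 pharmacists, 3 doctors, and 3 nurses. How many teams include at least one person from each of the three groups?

With no constraint there are C(13,5) = 1287 possible selections.
Selections missing a whole group: no pharmacists → C(6,5) = 6; no doctors → C(10,5) = 252; no nurses → C(10,5) = 252.
Add back selections omitting two groups (i.e. drawn from a single group): C(7,5) + C(3,5) + C(3,5) = 21.
By inclusion–exclusion: 1287 − 510 + 21 = 798.

798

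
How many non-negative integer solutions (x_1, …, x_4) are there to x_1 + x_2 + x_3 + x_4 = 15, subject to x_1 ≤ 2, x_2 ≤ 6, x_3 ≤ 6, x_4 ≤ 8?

By stars and bars, unrestricted non-negative solutions to x_1+…+x_4 = 15 number C(15+3,3) = 816.
Subtract solutions that violate a single cap (substitute x_i' = x_i − (cap_i+1)): x_1 ≥ 3 gives C(15,3) = 455; x_2 ≥ 7 gives C(11,3) = 165; x_3 ≥ 7 gives C(11,3) = 165; x_4 ≥ 9 gives C(9,3) = 84. Together 869.
Add back pairs where two caps are both exceeded: 56 + 56 + 20 + 4 + 0 + 0 = 136.
By inclusion–exclusion the count is 816 − 869 + 136 = 83.

83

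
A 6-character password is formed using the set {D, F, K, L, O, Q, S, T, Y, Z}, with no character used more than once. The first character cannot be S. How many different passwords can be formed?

The first character has 10−1 = 9 choices (anything except S).
The remaining 5 characters are filled from the other 9 symbols without repetition: 9 × 8 × 7 × 6 × 5 = 15120.
Total: 9 × 15120 = 136080.

136080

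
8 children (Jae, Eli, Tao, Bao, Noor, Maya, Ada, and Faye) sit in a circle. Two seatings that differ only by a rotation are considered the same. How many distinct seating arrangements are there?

5040

Around a circle, 8 distinct people have 8!/8 = (7)! = 5040 rotationally distinct seatings.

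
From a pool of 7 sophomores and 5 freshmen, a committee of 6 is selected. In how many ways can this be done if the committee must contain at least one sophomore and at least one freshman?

917

Total 6-person selections from all 12: C(12,6) = 924.
Selections missing a whole group: no sophomores → C(5,6) = 0; no freshmen → C(7,6) = 7.
Both groups omitted at once is impossible, so 924 − 7 = 917.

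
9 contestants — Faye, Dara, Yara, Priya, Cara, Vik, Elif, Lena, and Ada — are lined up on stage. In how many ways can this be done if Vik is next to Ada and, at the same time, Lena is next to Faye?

Treat {Vik,Ada} as one block (2 orders) and {Lena,Faye} as another (2 orders).
That leaves 7 units to arrange: 2 × 2 × 7! = 4 × 5040 = 20160.

20160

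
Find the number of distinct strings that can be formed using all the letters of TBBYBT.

Letter multiplicities in TBBYBT: B×3, T×2, Y×1.
So there are 6! / (3!·2!) = 60 distinguishable arrangements.

60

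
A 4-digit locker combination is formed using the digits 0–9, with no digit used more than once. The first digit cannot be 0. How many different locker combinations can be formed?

4536

The first digit has 10−1 = 9 choices (anything except 0).
The remaining 3 digits are filled from the other 9 symbols without repetition: 9 × 8 × 7 = 504.
Total: 9 × 504 = 4536.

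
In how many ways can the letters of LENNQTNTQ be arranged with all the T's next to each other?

3360

Treat the 2 copies of T as a single block. The multiset to arrange is then {TT, E, L, N, N, N, Q, Q}, 8 items in all.
That gives (8)!/(3!·2!) = 3360 arrangements.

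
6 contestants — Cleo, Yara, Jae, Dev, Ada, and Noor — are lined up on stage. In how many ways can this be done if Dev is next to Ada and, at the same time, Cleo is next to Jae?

Treat {Dev,Ada} as one block (2 orders) and {Cleo,Jae} as another (2 orders).
That leaves 4 units to arrange: 2 × 2 × 4! = 4 × 24 = 96.

96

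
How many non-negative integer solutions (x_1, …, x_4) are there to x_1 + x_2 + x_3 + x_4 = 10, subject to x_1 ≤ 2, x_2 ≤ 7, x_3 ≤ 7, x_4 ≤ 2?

By stars and bars, unrestricted non-negative solutions to x_1+…+x_4 = 10 number C(10+3,3) = 286.
Subtract solutions that violate a single cap (substitute x_i' = x_i − (cap_i+1)): x_1 ≥ 3 gives C(10,3) = 120; x_2 ≥ 8 gives C(5,3) = 10; x_3 ≥ 8 gives C(5,3) = 10; x_4 ≥ 3 gives C(10,3) = 120. Together 260.
Add back pairs where two caps are both exceeded: 0 + 0 + 35 + 0 + 0 + 0 = 35.
By inclusion–exclusion the count is 286 − 260 + 35 = 61.

61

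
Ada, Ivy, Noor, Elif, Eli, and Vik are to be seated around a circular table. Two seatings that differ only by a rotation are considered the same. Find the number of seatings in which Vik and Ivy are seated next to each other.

Glue Vik and Ivy into a block (2 internal orders). Seating 5 units around a circle gives (4)! arrangements.
So 2 × (4)! = 2 × 24 = 48.

48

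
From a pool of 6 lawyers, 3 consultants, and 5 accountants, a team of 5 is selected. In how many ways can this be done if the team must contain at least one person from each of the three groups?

Unrestricted: C(14,5) = 2002 ways to pick any 5 of the 14.
Selections missing a whole group: no lawyers → C(8,5) = 56; no consultants → C(11,5) = 462; no accountants → C(9,5) = 126.
Add back selections omitting two groups (i.e. drawn from a single group): C(6,5) + C(3,5) + C(5,5) = 7.
By inclusion–exclusion: 2002 − 644 + 7 = 1365.

1365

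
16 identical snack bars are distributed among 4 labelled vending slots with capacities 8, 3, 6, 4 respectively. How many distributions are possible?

51

By stars and bars, unrestricted non-negative solutions to x_1+…+x_4 = 16 number C(16+3,3) = 969.
Subtract solutions that violate a single cap (substitute x_i' = x_i − (cap_i+1)): x_1 ≥ 9 gives C(10,3) = 120; x_2 ≥ 4 gives C(15,3) = 455; x_3 ≥ 7 gives C(12,3) = 220; x_4 ≥ 5 gives C(14,3) = 364. Together 1159.
Add back pairs where two caps are both exceeded: 20 + 1 + 10 + 56 + 120 + 35 = 242.
Subtract triples: 0 + 0 + 0 + 1 = 1.
By inclusion–exclusion the count is 969 − 1159 + 242 − 1 = 51.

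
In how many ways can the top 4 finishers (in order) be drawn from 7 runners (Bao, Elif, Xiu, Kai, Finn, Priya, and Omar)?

There are 7 choices for 1st place, 6 for 2nd, and so on down to 4 for position 4.
That gives 7 × 6 × 5 × 4 = 840.

840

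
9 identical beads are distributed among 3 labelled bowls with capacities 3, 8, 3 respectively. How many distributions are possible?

By stars and bars, unrestricted non-negative solutions to x_1+…+x_3 = 9 number C(9+2,2) = 55.
Subtract solutions that violate a single cap (substitute x_i' = x_i − (cap_i+1)): x_1 ≥ 4 gives C(7,2) = 21; x_2 ≥ 9 gives C(2,2) = 1; x_3 ≥ 4 gives C(7,2) = 21. Together 43.
Add back pairs where two caps are both exceeded: 0 + 3 + 0 = 3.
By inclusion–exclusion the count is 55 − 43 + 3 = 15.

15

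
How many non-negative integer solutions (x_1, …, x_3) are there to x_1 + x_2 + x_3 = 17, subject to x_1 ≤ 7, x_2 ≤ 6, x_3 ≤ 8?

15

By stars and bars, unrestricted non-negative solutions to x_1+…+x_3 = 17 number C(17+2,2) = 171.
Subtract solutions that violate a single cap (substitute x_i' = x_i − (cap_i+1)): x_1 ≥ 8 gives C(11,2) = 55; x_2 ≥ 7 gives C(12,2) = 66; x_3 ≥ 9 gives C(10,2) = 45. Together 166.
Add back pairs where two caps are both exceeded: 6 + 1 + 3 = 10.
By inclusion–exclusion the count is 171 − 166 + 10 = 15.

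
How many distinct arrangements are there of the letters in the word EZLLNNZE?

The 8 letters of EZLLNNZE have repeats: E appearing twice, L appearing twice, N appearing twice, and Z appearing twice.
The number of distinct arrangements is 8!/(2!·2!·2!·2!) = 40320/16 = 2520.

2520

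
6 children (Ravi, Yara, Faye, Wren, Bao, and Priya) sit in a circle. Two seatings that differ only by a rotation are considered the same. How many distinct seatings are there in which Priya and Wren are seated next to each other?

Treat {Priya, Wren} as one unit (2 internal orders) and seat the resulting 5 units around the table: (4)! circular arrangements.
So 2 × (4)! = 2 × 24 = 48.

48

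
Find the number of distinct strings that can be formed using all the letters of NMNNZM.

NMNNZM has 6 letters with M appearing twice and N appearing 3 times.
The number of distinct arrangements is 6!/(3!·2!) = 720/12 = 60.

60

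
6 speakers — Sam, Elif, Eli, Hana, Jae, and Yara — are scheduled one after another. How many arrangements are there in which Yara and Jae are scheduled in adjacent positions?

Glue Yara and Jae into one block (2 internal orders), leaving 5 units to arrange in a row.
That gives 2 × 5! = 2 × 120 = 240.

240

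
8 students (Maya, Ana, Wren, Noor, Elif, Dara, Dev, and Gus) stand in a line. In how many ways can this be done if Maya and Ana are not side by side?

30240

There are 8! = 40320 arrangements in all. If Maya and Ana are adjacent, merging them into one block gives 2·(7)! = 10080 arrangements.
So 40320 − 10080 = 30240 arrangements keep them apart.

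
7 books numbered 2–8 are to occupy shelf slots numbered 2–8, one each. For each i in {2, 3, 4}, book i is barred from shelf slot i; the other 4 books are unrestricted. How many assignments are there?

3216

Let Aᵢ (for i ∈ {2, 3, 4}) be the placements that put book i in its forbidden shelf slot. Any j of these fix j positions, leaving (7−j)! ways to fill the rest, and there are C(3,j) ways to pick which j.
By inclusion–exclusion, the number of valid placements is Σ_{j=0}^{3} (−1)^j C(3,j)·(7−j)!.
Computing: 5040 − 2160 + 360 − 24 = 3216.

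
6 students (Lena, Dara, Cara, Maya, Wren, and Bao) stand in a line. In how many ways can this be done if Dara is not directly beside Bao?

Of the 6! = 720 arrangements, those with Dara and Bao adjacent number 2 × 5! = 240 (treat the pair as a block with 2 internal orders).
Complementary counting: 720 − 240 = 480.

480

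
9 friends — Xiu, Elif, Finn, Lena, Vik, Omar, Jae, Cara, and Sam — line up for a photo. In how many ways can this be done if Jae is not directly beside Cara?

282240

There are 9! = 362880 arrangements in all. If Jae and Cara are adjacent, merging them into one block gives 2·(8)! = 80640 arrangements.
So 362880 − 80640 = 282240 arrangements keep them apart.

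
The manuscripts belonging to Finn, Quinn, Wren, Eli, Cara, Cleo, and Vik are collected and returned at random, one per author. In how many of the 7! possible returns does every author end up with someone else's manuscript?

This is the derangement count D_7: permutations of 7 items with no fixed point.
By inclusion–exclusion this is Σ_{j=0}^{7} (−1)^j C(7,j)·(7−j)!.
Computing: 5040 − 5040 + 2520 − 840 + 210 − 42 + 7 − 1 = 1854.

1854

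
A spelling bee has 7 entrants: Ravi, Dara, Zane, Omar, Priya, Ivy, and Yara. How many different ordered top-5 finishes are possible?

2520

There are 7 choices for 1st place, 6 for 2nd, and so on down to 3 for position 5.
That gives 7 × 6 × 5 × 4 × 3 = 2520.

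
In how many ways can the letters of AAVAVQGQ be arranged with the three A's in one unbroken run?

180

Treat the 3 copies of A as a single block. The multiset to arrange is then {AAA, G, Q, Q, V, V}, 6 items in all.
That gives (6)!/(2!·2!) = 180 arrangements.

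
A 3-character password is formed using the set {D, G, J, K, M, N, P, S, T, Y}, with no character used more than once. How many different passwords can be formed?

This is a permutation of 3 out of 10: P(10,3) = 10!/7!.
That product is 10 × 9 × 8 = 720.

720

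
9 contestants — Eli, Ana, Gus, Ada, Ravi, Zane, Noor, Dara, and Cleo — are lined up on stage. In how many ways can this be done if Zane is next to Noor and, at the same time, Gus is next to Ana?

20160

Treat {Zane,Noor} as one block (2 orders) and {Gus,Ana} as another (2 orders).
That leaves 7 units to arrange: 2 × 2 × 7! = 4 × 5040 = 20160.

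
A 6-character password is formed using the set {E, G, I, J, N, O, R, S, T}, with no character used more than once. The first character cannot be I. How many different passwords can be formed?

The first character has 9−1 = 8 choices (anything except I).
The remaining 5 characters are filled from the other 8 symbols without repetition: 8 × 7 × 6 × 5 × 4 = 6720.
Total: 8 × 6720 = 53760.

53760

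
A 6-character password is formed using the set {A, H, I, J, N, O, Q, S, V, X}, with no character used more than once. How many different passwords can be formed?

This is a permutation of 6 out of 10: P(10,6) = 10!/4!.
That product is 10 × 9 × 8 × 7 × 6 × 5 = 151200.

151200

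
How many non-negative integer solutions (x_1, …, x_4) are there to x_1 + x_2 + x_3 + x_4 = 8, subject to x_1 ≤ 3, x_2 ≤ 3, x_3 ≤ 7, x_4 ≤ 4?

By stars and bars, unrestricted non-negative solutions to x_1+…+x_4 = 8 number C(8+3,3) = 165.
Subtract solutions that violate a single cap (substitute x_i' = x_i − (cap_i+1)): x_1 ≥ 4 gives C(7,3) = 35; x_2 ≥ 4 gives C(7,3) = 35; x_3 ≥ 8 gives C(3,3) = 1; x_4 ≥ 5 gives C(6,3) = 20. Together 91.
Add back pairs where two caps are both exceeded: 1 + 0 + 0 + 0 + 0 + 0 = 1.
By inclusion–exclusion the count is 165 − 91 + 1 = 75.

75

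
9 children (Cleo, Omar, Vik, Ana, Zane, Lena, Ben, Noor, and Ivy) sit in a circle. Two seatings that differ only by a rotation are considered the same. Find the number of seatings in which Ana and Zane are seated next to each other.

Treat {Ana, Zane} as one unit (2 internal orders) and seat the resulting 8 units around the table: (7)! circular arrangements.
So 2 × (7)! = 2 × 5040 = 10080.

10080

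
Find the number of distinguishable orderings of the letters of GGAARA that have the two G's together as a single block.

20

Treat the 2 copies of G as a single block. The multiset to arrange is then {GG, A, A, A, R}, 5 items in all.
That gives (5)!/(3!) = 20 arrangements.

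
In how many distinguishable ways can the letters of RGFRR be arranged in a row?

Letter multiplicities in RGFRR: F×1, G×1, R×3.
The number of distinct arrangements is 5!/(3!) = 120/6 = 20.

20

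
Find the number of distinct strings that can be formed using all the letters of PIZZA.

The 5 letters of PIZZA have repeats: Z appearing twice.
The number of distinct arrangements is 5!/(2!) = 120/2 = 60.

60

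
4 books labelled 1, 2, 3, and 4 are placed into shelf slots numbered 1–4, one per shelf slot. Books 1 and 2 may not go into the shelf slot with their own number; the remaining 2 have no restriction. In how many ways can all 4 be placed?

Let Aᵢ (for i ∈ {1, 2}) be the placements that put book i in its forbidden shelf slot. Any j of these fix j positions, leaving (4−j)! ways to fill the rest, and there are C(2,j) ways to pick which j.
By inclusion–exclusion, the number of valid placements is Σ_{j=0}^{2} (−1)^j C(2,j)·(4−j)!.
Computing: 24 − 12 + 2 = 14.

14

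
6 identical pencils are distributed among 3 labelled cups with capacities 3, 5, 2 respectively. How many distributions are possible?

Without the upper bounds there are C(8,2) = 28 ways to split 6 among 3 cups.
Subtract solutions that violate a single cap (substitute x_i' = x_i − (cap_i+1)): x_1 ≥ 4 gives C(4,2) = 6; x_2 ≥ 6 gives C(2,2) = 1; x_3 ≥ 3 gives C(5,2) = 10. Together 17.
No two caps can be exceeded simultaneously, so the pair terms are all 0.
By inclusion–exclusion the count is 28 − 17 + 0 = 11.

11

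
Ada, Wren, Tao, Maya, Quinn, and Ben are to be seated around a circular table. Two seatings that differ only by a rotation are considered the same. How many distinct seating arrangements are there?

120

Fix one person's seat to break rotational symmetry; the remaining 5 people can be arranged in (5)! = 120 ways.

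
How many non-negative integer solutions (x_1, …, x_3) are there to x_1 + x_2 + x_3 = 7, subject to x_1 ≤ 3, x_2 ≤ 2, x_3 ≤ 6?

11

Without the upper bounds there are C(9,2) = 36 ways to split 7 among 3 variables.
Subtract solutions that violate a single cap (substitute x_i' = x_i − (cap_i+1)): x_1 ≥ 4 gives C(5,2) = 10; x_2 ≥ 3 gives C(6,2) = 15; x_3 ≥ 7 gives C(2,2) = 1. Together 26.
Add back pairs where two caps are both exceeded: 1 + 0 + 0 = 1.
By inclusion–exclusion the count is 36 − 26 + 1 = 11.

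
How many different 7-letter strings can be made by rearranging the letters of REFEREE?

105

REFEREE has 7 letters with E appearing 4 times and R appearing twice.
The number of distinct arrangements is 7!/(4!·2!) = 5040/48 = 105.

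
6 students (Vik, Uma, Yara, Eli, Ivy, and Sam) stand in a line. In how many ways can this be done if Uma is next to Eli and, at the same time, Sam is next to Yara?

Treat {Uma,Eli} as one block (2 orders) and {Sam,Yara} as another (2 orders).
That leaves 4 units to arrange: 2 × 2 × 4! = 4 × 24 = 96.

96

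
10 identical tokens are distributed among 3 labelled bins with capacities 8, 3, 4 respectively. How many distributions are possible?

17

Ignoring the caps, the number of non-negative solutions to x_1+…+x_3 = 10 is C(12,2) = 66.
Subtract solutions that violate a single cap (substitute x_i' = x_i − (cap_i+1)): x_1 ≥ 9 gives C(3,2) = 3; x_2 ≥ 4 gives C(8,2) = 28; x_3 ≥ 5 gives C(7,2) = 21. Together 52.
Add back pairs where two caps are both exceeded: 0 + 0 + 3 = 3.
By inclusion–exclusion the count is 66 − 52 + 3 = 17.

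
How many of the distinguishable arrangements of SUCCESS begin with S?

With the first slot taken by S, it remains to arrange the other 6 letters (UCCESS).
Those 6 letters have C appearing twice and S appearing twice, giving (6)!/(2!·2!) = 180.

180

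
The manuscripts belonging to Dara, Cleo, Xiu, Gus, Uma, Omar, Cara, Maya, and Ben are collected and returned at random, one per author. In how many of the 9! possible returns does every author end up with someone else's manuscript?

Let Aᵢ be the assignments in which author i gets their own manuscript. We want the size of the complement of A₁∪…∪A_9.
By inclusion–exclusion this is Σ_{j=0}^{9} (−1)^j C(9,j)·(9−j)!.
Computing: 362880 − 362880 + 181440 − 60480 + 15120 − 3024 + 504 − 72 + 9 − 1 = 133496.

133496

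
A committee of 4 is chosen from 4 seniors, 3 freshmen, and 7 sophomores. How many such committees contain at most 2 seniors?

960

Split by how many seniors are chosen (0 through 2).
Sum: C(4,0)·C(10,4) + C(4,1)·C(10,3) + C(4,2)·C(10,2) = 210 + 480 + 270 = 960.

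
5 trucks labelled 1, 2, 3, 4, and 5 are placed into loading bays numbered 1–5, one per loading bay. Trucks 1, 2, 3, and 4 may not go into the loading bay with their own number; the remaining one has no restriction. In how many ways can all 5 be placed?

53

Let Aᵢ (for 1 ≤ i ≤ 4) be the placements that put truck i in its forbidden loading bay. Any j of these fix j positions, leaving (5−j)! ways to fill the rest, and there are C(4,j) ways to pick which j.
By inclusion–exclusion, the number of valid placements is Σ_{j=0}^{4} (−1)^j C(4,j)·(5−j)!.
Computing: 120 − 96 + 36 − 8 + 1 = 53.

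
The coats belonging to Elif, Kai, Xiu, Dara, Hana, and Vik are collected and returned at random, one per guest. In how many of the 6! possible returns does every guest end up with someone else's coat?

265

Count assignments avoiding every fixed point. For any j of the 6 guests fixed to their own coat, the other 6−j can be arranged in (6−j)! ways.
By inclusion–exclusion this is Σ_{j=0}^{6} (−1)^j C(6,j)·(6−j)!.
Computing: 720 − 720 + 360 − 120 + 30 − 6 + 1 = 265.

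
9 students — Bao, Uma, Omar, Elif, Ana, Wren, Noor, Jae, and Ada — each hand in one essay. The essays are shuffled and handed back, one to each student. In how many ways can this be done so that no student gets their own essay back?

133496

Let Aᵢ be the assignments in which student i gets their own essay. We want the size of the complement of A₁∪…∪A_9.
By inclusion–exclusion this is Σ_{j=0}^{9} (−1)^j C(9,j)·(9−j)!.
Computing: 362880 − 362880 + 181440 − 60480 + 15120 − 3024 + 504 − 72 + 9 − 1 = 133496.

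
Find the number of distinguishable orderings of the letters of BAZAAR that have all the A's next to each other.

Treat the 3 copies of A as a single block. The multiset to arrange is then {AAA, B, R, Z}, 4 items in all.
All 4 items are distinct, so there are (4)! = 24 arrangements.

24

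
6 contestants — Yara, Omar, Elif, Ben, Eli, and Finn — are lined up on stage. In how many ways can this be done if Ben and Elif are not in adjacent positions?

Of the 6! = 720 arrangements, those with Ben and Elif adjacent number 2 × 5! = 240 (treat the pair as a block with 2 internal orders).
Complementary counting: 720 − 240 = 480.

480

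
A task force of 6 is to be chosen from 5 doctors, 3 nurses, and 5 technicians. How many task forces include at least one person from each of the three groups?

Unrestricted: C(13,6) = 1716 ways to pick any 6 of the 13.
Selections missing a whole group: no doctors → C(8,6) = 28; no nurses → C(10,6) = 210; no technicians → C(8,6) = 28.
Add back selections omitting two groups (i.e. drawn from a single group): C(5,6) + C(3,6) + C(5,6) = 0.
By inclusion–exclusion: 1716 − 266 + 0 = 1450.

1450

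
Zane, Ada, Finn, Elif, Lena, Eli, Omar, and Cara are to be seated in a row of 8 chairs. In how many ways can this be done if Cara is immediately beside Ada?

10080

Glue Cara and Ada into one block (2 internal orders), leaving 7 units to arrange in a row.
So the count is 2·(7)! = 10080.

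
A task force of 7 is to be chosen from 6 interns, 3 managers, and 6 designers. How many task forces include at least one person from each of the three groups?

5571

Total 7-person selections from all 15: C(15,7) = 6435.
Subtract selections that omit an entire group: no interns → C(9,7) = 36; no managers → C(12,7) = 792; no designers → C(9,7) = 36.
Add back selections omitting two groups (i.e. drawn from a single group): C(6,7) + C(3,7) + C(6,7) = 0.
By inclusion–exclusion: 6435 − 864 + 0 = 5571.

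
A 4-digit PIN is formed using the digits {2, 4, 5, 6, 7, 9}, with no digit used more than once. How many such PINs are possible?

360

Choose and order 4 of the 6 symbols: the first digit has 6 options, the next 5, then 4, 3.
6 × 5 × 4 × 3 = 360.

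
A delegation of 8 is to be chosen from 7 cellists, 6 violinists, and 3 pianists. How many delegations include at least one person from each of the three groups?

11529

Unrestricted: C(16,8) = 12870 ways to pick any 8 of the 16.
Selections missing a whole group: no cellists → C(9,8) = 9; no violinists → C(10,8) = 45; no pianists → C(13,8) = 1287.
Add back selections omitting two groups (i.e. drawn from a single group): C(7,8) + C(6,8) + C(3,8) = 0.
By inclusion–exclusion: 12870 − 1341 + 0 = 11529.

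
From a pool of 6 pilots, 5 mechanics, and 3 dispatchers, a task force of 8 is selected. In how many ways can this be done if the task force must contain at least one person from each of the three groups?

Unrestricted: C(14,8) = 3003 ways to pick any 8 of the 14.
Subtract selections that omit an entire group: no pilots → C(8,8) = 1; no mechanics → C(9,8) = 9; no dispatchers → C(11,8) = 165.
Add back selections omitting two groups (i.e. drawn from a single group): C(6,8) + C(5,8) + C(3,8) = 0.
By inclusion–exclusion: 3003 − 175 + 0 = 2828.

2828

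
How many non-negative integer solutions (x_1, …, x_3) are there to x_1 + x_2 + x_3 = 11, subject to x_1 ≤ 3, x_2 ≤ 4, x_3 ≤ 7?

Without the upper bounds there are C(13,2) = 78 ways to split 11 among 3 variables.
Subtract solutions that violate a single cap (substitute x_i' = x_i − (cap_i+1)): x_1 ≥ 4 gives C(9,2) = 36; x_2 ≥ 5 gives C(8,2) = 28; x_3 ≥ 8 gives C(5,2) = 10. Together 74.
Add back pairs where two caps are both exceeded: 6 + 0 + 0 = 6.
By inclusion–exclusion the count is 78 − 74 + 6 = 10.

10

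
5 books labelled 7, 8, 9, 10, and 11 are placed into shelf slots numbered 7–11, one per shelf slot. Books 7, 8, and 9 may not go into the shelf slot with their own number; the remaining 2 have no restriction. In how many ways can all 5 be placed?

Let Aᵢ (for i ∈ {7, 8, 9}) be the placements that put book i in its forbidden shelf slot. Any j of these fix j positions, leaving (5−j)! ways to fill the rest, and there are C(3,j) ways to pick which j.
By inclusion–exclusion, the number of valid placements is Σ_{j=0}^{3} (−1)^j C(3,j)·(5−j)!.
Computing: 120 − 72 + 18 − 2 = 64.

64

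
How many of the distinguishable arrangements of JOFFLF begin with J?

20

With the first slot taken by J, it remains to arrange the other 5 letters (OFFLF).
Those 5 letters have F appearing 3 times, giving (5)!/(3!) = 20.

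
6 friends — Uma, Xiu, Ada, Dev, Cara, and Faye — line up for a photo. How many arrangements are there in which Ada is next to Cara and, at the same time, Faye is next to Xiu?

96

Treat {Ada,Cara} as one block (2 orders) and {Faye,Xiu} as another (2 orders).
That leaves 4 units to arrange: 2 × 2 × 4! = 4 × 24 = 96.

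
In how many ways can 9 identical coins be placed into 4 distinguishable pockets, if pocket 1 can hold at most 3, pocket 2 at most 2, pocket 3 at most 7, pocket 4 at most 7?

Ignoring the caps, the number of non-negative solutions to x_1+…+x_4 = 9 is C(12,3) = 220.
Subtract solutions that violate a single cap (substitute x_i' = x_i − (cap_i+1)): x_1 ≥ 4 gives C(8,3) = 56; x_2 ≥ 3 gives C(9,3) = 84; x_3 ≥ 8 gives C(4,3) = 4; x_4 ≥ 8 gives C(4,3) = 4. Together 148.
Add back pairs where two caps are both exceeded: 10 + 0 + 0 + 0 + 0 + 0 = 10.
By inclusion–exclusion the count is 220 − 148 + 10 = 82.

82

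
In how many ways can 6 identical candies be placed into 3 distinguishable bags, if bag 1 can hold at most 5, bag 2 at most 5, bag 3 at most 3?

Ignoring the caps, the number of non-negative solutions to x_1+…+x_3 = 6 is C(8,2) = 28.
Subtract solutions that violate a single cap (substitute x_i' = x_i − (cap_i+1)): x_1 ≥ 6 gives C(2,2) = 1; x_2 ≥ 6 gives C(2,2) = 1; x_3 ≥ 4 gives C(4,2) = 6. Together 8.
No two caps can be exceeded simultaneously, so the pair terms are all 0.
By inclusion–exclusion the count is 28 − 8 + 0 = 20.

20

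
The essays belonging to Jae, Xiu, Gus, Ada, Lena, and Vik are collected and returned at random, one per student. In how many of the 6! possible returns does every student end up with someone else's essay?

This is the derangement count D_6: permutations of 6 items with no fixed point.
By inclusion–exclusion this is Σ_{j=0}^{6} (−1)^j C(6,j)·(6−j)!.
Computing: 720 − 720 + 360 − 120 + 30 − 6 + 1 = 265.

265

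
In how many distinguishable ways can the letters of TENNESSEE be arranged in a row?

3780

The 9 letters of TENNESSEE have repeats: E appearing 4 times, N appearing twice, and S appearing twice.
The number of distinct arrangements is 9!/(4!·2!·2!) = 362880/96 = 3780.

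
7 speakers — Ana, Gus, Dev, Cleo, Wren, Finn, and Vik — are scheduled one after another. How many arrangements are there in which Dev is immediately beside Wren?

1440

Glue Dev and Wren into one block (2 internal orders), leaving 6 units to arrange in a row.
That gives 2 × 6! = 2 × 720 = 1440.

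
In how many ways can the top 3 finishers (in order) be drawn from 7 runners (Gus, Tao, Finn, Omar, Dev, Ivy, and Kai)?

210

There are 7 choices for 1st place, 6 for 2nd, and 5 for 3rd.
That gives 7 × 6 × 5 = 210.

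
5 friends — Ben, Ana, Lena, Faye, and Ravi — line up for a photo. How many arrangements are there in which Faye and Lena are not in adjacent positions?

72

Of the 5! = 120 arrangements, those with Faye and Lena adjacent number 2 × 4! = 48 (treat the pair as a block with 2 internal orders).
So 120 − 48 = 72 arrangements keep them apart.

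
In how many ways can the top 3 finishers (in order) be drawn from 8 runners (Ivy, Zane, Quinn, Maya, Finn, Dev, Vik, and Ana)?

There are 8 choices for 1st place, 7 for 2nd, and 6 for 3rd.
That gives 8 × 7 × 6 = 336.

336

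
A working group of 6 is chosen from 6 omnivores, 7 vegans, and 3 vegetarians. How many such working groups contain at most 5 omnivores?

8007

Split by how many omnivores are chosen (0 through 5).
Sum: C(6,0)·C(10,6) + C(6,1)·C(10,5) + C(6,2)·C(10,4) + C(6,3)·C(10,3) + C(6,4)·C(10,2) + C(6,5)·C(10,1) = 210 + 1512 + 3150 + 2400 + 675 + 60 = 8007.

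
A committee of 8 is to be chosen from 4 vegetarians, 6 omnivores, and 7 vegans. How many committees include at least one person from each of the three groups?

With no constraint there are C(17,8) = 24310 possible selections.
Subtract selections that omit an entire group: no vegetarians → C(13,8) = 1287; no omnivores → C(11,8) = 165; no vegans → C(10,8) = 45.
Add back selections omitting two groups (i.e. drawn from a single group): C(4,8) + C(6,8) + C(7,8) = 0.
By inclusion–exclusion: 24310 − 1497 + 0 = 22813.

22813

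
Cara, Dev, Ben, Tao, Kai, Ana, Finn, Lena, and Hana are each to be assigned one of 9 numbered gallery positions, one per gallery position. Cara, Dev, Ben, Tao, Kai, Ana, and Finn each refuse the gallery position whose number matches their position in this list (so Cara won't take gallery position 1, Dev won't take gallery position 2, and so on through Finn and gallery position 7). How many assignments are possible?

Let Aᵢ (for 1 ≤ i ≤ 7) be the placements that put person i in their forbidden gallery position. Any j of these fix j positions, leaving (9−j)! ways to fill the rest, and there are C(7,j) ways to pick which j.
By inclusion–exclusion, the number of valid placements is Σ_{j=0}^{7} (−1)^j C(7,j)·(9−j)!.
Computing: 362880 − 282240 + 105840 − 25200 + 4200 − 504 + 42 − 2 = 165016.

165016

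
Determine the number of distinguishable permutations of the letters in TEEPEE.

Letter multiplicities in TEEPEE: E×4, P×1, T×1.
So there are 6! / (4!) = 30 distinguishable arrangements.

30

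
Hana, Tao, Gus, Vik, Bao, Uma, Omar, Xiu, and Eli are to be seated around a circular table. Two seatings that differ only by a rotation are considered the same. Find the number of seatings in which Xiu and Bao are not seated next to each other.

30240

All circular seatings of 9 people number (8)! = 40320.
Those with Xiu next to Bao: fuse the pair into one unit and seat 8 units around a circle — 2·(7)! = 10080.
Subtracting, 40320 − 10080 = 30240.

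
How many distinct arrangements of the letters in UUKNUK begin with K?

Fix K in the first position and arrange the remaining 5 letters.
Those 5 letters have U appearing 3 times, giving (5)!/(3!) = 20.

20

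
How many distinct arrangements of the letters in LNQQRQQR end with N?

105

With the last slot taken by N, it remains to arrange the other 7 letters (LQQRQQR).
Those 7 letters have Q appearing 4 times and R appearing twice, giving (7)!/(4!·2!) = 105.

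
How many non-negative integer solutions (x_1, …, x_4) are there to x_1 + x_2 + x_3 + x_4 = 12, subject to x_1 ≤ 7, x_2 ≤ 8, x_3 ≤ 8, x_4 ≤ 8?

Without the upper bounds there are C(15,3) = 455 ways to split 12 among 4 variables.
Subtract solutions that violate a single cap (substitute x_i' = x_i − (cap_i+1)): x_1 ≥ 8 gives C(7,3) = 35; x_2 ≥ 9 gives C(6,3) = 20; x_3 ≥ 9 gives C(6,3) = 20; x_4 ≥ 9 gives C(6,3) = 20. Together 95.
No two caps can be exceeded simultaneously, so the pair terms are all 0.
By inclusion–exclusion the count is 455 − 95 + 0 = 360.

360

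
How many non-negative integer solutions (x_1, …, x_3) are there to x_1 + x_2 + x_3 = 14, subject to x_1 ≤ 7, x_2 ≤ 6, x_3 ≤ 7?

Ignoring the caps, the number of non-negative solutions to x_1+…+x_3 = 14 is C(16,2) = 120.
Subtract solutions that violate a single cap (substitute x_i' = x_i − (cap_i+1)): x_1 ≥ 8 gives C(8,2) = 28; x_2 ≥ 7 gives C(9,2) = 36; x_3 ≥ 8 gives C(8,2) = 28. Together 92.
No two caps can be exceeded simultaneously, so the pair terms are all 0.
By inclusion–exclusion the count is 120 − 92 + 0 = 28.

28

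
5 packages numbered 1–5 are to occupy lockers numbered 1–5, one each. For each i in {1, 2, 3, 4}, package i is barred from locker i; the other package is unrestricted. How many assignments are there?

53

Let Aᵢ (for 1 ≤ i ≤ 4) be the placements that put package i in its forbidden locker. Any j of these fix j positions, leaving (5−j)! ways to fill the rest, and there are C(4,j) ways to pick which j.
By inclusion–exclusion, the number of valid placements is Σ_{j=0}^{4} (−1)^j C(4,j)·(5−j)!.
Computing: 120 − 96 + 36 − 8 + 1 = 53.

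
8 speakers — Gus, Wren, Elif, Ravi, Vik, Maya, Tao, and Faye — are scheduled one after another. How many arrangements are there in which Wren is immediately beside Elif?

Treat {Wren, Elif} as a single unit. There are 7 units to order, and the pair itself can be ordered 2 ways.
That gives 2 × 7! = 2 × 5040 = 10080.

10080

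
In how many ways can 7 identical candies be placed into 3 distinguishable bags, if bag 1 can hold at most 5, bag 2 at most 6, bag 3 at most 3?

Without the upper bounds there are C(9,2) = 36 ways to split 7 among 3 bags.
Subtract solutions that violate a single cap (substitute x_i' = x_i − (cap_i+1)): x_1 ≥ 6 gives C(3,2) = 3; x_2 ≥ 7 gives C(2,2) = 1; x_3 ≥ 4 gives C(5,2) = 10. Together 14.
No two caps can be exceeded simultaneously, so the pair terms are all 0.
By inclusion–exclusion the count is 36 − 14 + 0 = 22.

22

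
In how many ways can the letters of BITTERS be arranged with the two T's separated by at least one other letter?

1800

There are 7!/(2!) = 2520 arrangements of BITTERS in total.
Arrangements with the T's together: treat TT as one letter, giving (6)! = 720.
Subtracting, 2520 − 720 = 1800 arrangements keep the T's apart.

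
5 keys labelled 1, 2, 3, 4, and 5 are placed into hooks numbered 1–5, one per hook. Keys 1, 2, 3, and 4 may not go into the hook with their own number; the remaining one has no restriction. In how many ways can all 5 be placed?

53

Let Aᵢ (for 1 ≤ i ≤ 4) be the placements that put key i in its forbidden hook. Any j of these fix j positions, leaving (5−j)! ways to fill the rest, and there are C(4,j) ways to pick which j.
By inclusion–exclusion, the number of valid placements is Σ_{j=0}^{4} (−1)^j C(4,j)·(5−j)!.
Computing: 120 − 96 + 36 − 8 + 1 = 53.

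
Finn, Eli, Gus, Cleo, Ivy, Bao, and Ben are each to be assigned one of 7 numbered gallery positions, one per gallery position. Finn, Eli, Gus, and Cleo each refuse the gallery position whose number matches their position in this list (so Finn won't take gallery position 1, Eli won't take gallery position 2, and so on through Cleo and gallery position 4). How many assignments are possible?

Let Aᵢ (for 1 ≤ i ≤ 4) be the placements that put person i in their forbidden gallery position. Any j of these fix j positions, leaving (7−j)! ways to fill the rest, and there are C(4,j) ways to pick which j.
By inclusion–exclusion, the number of valid placements is Σ_{j=0}^{4} (−1)^j C(4,j)·(7−j)!.
Computing: 5040 − 2880 + 720 − 96 + 6 = 2790.

2790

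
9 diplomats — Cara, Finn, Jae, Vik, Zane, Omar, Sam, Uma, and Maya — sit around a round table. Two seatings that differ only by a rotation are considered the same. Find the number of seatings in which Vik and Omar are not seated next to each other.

Without the restriction there are (8)! = 40320 seatings.
Those with Vik next to Omar: fuse the pair into one unit and seat 8 units around a circle — 2·(7)! = 10080.
Subtracting, 40320 − 10080 = 30240.

30240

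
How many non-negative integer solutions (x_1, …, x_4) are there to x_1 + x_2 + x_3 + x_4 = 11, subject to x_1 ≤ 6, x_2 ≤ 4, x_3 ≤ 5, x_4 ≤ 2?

Without the upper bounds there are C(14,3) = 364 ways to split 11 among 4 variables.
Subtract solutions that violate a single cap (substitute x_i' = x_i − (cap_i+1)): x_1 ≥ 7 gives C(7,3) = 35; x_2 ≥ 5 gives C(9,3) = 84; x_3 ≥ 6 gives C(8,3) = 56; x_4 ≥ 3 gives C(11,3) = 165. Together 340.
Add back pairs where two caps are both exceeded: 0 + 0 + 4 + 1 + 20 + 10 = 35.
By inclusion–exclusion the count is 364 − 340 + 35 = 59.

59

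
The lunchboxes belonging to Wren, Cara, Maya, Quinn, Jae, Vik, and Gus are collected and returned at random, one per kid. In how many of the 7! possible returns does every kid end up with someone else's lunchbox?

Count assignments avoiding every fixed point. For any j of the 7 kids fixed to their own lunchbox, the other 7−j can be arranged in (7−j)! ways.
By inclusion–exclusion this is Σ_{j=0}^{7} (−1)^j C(7,j)·(7−j)!.
Computing: 5040 − 5040 + 2520 − 840 + 210 − 42 + 7 − 1 = 1854.

1854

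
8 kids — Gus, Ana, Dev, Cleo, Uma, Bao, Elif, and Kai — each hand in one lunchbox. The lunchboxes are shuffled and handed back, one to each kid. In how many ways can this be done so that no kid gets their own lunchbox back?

Let Aᵢ be the assignments in which kid i gets their own lunchbox. We want the size of the complement of A₁∪…∪A_8.
By inclusion–exclusion this is Σ_{j=0}^{8} (−1)^j C(8,j)·(8−j)!.
Computing: 40320 − 40320 + 20160 − 6720 + 1680 − 336 + 56 − 8 + 1 = 14833.

14833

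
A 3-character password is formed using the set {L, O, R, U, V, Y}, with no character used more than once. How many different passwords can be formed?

Choose and order 3 of the 6 symbols: the first character has 6 options, the next 5, then 4.
That product is 6 × 5 × 4 = 120.

120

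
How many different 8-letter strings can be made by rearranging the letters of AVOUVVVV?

336

The 8 letters of AVOUVVVV have repeats: V appearing 5 times.
The number of distinct arrangements is 8!/(5!) = 40320/120 = 336.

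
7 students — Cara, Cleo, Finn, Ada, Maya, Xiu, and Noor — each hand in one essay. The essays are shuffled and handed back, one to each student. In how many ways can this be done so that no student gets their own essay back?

1854

Count assignments avoiding every fixed point. For any j of the 7 students fixed to their own essay, the other 7−j can be arranged in (7−j)! ways.
By inclusion–exclusion this is Σ_{j=0}^{7} (−1)^j C(7,j)·(7−j)!.
Computing: 5040 − 5040 + 2520 − 840 + 210 − 42 + 7 − 1 = 1854.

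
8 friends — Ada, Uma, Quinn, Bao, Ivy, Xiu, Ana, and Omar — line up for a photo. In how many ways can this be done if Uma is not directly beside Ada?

Of the 8! = 40320 arrangements, those with Uma and Ada adjacent number 2 × 7! = 10080 (treat the pair as a block with 2 internal orders).
Complementary counting: 40320 − 10080 = 30240.

30240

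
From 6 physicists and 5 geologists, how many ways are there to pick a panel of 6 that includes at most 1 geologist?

Split by how many geologists are chosen (0 through 1).
Sum: C(5,0)·C(6,6) + C(5,1)·C(6,5) = 1 + 30 = 31.

31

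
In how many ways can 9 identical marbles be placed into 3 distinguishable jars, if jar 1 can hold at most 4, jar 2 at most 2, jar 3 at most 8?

By stars and bars, unrestricted non-negative solutions to x_1+…+x_3 = 9 number C(9+2,2) = 55.
Subtract solutions that violate a single cap (substitute x_i' = x_i − (cap_i+1)): x_1 ≥ 5 gives C(6,2) = 15; x_2 ≥ 3 gives C(8,2) = 28; x_3 ≥ 9 gives C(2,2) = 1. Together 44.
Add back pairs where two caps are both exceeded: 3 + 0 + 0 = 3.
By inclusion–exclusion the count is 55 − 44 + 3 = 14.

14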